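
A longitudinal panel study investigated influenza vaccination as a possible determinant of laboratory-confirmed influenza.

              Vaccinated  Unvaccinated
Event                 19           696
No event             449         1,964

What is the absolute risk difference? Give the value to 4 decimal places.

Reading the table with exposure as columns: a = 19 (Vaccinated, case), b = 449 (Vaccinated, non-case), c = 696 (Unvaccinated, case), d = 1964.
Risk in exposed = 19/468 = 0.040598; risk in unexposed = 696/2660 = 0.261654.
Risk difference = 0.040598 − 0.261654 = -0.221056

-0.2211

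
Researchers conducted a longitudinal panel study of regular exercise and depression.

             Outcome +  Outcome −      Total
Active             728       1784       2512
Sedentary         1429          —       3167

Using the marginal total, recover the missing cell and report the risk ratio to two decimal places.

0.64

The missing cell is in the unexposed row: 3167 − 1429 = 1738.
So a = 728, b = 1784, c = 1429, d = 1738.
RR = [a/(a+b)] / [c/(c+d)] = (728/2512) / (1429/3167) = 0.28981/0.45122 = 0.64228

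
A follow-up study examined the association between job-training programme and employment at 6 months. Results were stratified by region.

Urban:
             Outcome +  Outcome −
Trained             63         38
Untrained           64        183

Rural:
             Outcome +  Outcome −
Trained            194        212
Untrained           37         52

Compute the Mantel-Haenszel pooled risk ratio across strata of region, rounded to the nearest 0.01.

1.63

RR_MH = Σ(aᵢ·n₀ᵢ/nᵢ) / Σ(cᵢ·n₁ᵢ/nᵢ), with n₁ᵢ = aᵢ+bᵢ (exposed), n₀ᵢ = cᵢ+dᵢ (unexposed), nᵢ = n₁ᵢ+n₀ᵢ.
Stratum 1 (Urban): n₁ = 101, n₀ = 247, n = 348; a·n₀/n = 63·247/348 = 44.7155; c·n₁/n = 64·101/348 = 18.5747
Stratum 2 (Rural): n₁ = 406, n₀ = 89, n = 495; a·n₀/n = 194·89/495 = 34.8808; c·n₁/n = 37·406/495 = 30.3475
RR_MH = (44.7155 + 34.8808) / (18.5747 + 30.3475) = 79.5963 / 48.9222 = 1.62700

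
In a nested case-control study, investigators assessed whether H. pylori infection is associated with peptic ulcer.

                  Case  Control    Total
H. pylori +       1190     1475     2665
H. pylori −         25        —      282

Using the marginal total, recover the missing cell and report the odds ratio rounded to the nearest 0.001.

8.294

The missing cell is in the unexposed row: 282 − 25 = 257.
So a = 1190, b = 1475, c = 25, d = 257.
OR = (a·d)/(b·c) = (1190 × 257) / (1475 × 25) = 305830 / 36875 = 8.29369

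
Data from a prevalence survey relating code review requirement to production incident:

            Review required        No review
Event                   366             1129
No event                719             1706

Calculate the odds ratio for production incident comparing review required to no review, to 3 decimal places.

Reading the table with exposure as columns: a = 366 (Review required, case), b = 719 (Review required, non-case), c = 1129 (No review, case), d = 1706.
OR = (a·d)/(b·c) = (366 × 1706) / (719 × 1129) = 624396 / 811751 = 0.76920
Exposure is associated with lower odds of production incident (OR = 0.77 < 1).

0.769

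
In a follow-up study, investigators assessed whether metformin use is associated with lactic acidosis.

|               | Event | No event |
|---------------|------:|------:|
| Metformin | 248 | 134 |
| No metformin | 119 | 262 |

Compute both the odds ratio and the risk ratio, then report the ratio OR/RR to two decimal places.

1.96

Cells: a = 248, b = 134, c = 119, d = 262.
OR = (248·262)/(134·119) = 64976/15946 = 4.07475
Risk in exposed = 248/382 = 0.64921; risk in unexposed = 119/381 = 0.31234; RR = 2.07858
OR/RR = 4.07475 / 2.07858 = 1.96036
The outcome is not rare, so the OR lies further from 1 than the RR.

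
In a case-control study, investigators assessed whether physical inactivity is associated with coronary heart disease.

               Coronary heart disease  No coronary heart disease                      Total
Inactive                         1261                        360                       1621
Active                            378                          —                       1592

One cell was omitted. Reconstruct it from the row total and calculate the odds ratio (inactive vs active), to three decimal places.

The missing cell is in the unexposed row: 1592 − 378 = 1214.
So a = 1261, b = 360, c = 378, d = 1214.
OR = (a·d)/(b·c) = (1261 × 1214) / (360 × 378) = 1530854 / 136080 = 11.24966

11.250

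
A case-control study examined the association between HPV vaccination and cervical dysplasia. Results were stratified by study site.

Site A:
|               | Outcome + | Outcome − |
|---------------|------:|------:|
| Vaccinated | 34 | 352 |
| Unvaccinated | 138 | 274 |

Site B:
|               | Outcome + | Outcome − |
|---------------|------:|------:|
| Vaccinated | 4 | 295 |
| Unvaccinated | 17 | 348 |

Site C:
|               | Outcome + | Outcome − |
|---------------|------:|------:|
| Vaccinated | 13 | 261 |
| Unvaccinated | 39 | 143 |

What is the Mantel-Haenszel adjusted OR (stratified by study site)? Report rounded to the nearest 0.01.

OR_MH = Σ(aᵢdᵢ/nᵢ) / Σ(bᵢcᵢ/nᵢ), where nᵢ is the stratum total.
Stratum 1 (Site A): n = 798; a·d/n = 34·274/798 = 11.6742; b·c/n = 352·138/798 = 60.8722
Stratum 2 (Site B): n = 664; a·d/n = 4·348/664 = 2.0964; b·c/n = 295·17/664 = 7.5527
Stratum 3 (Site C): n = 456; a·d/n = 13·143/456 = 4.0768; b·c/n = 261·39/456 = 22.3224
OR_MH = (11.6742 + 2.0964 + 4.0768) / (60.8722 + 7.5527 + 22.3224) = 17.8473 / 90.7473 = 0.19667

0.20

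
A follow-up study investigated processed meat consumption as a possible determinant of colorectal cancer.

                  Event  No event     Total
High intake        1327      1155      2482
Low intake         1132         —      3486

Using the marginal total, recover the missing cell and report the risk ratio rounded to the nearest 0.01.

1.65

The missing cell is in the unexposed row: 3486 − 1132 = 2354.
So a = 1327, b = 1155, c = 1132, d = 2354.
RR = [a/(a+b)] / [c/(c+d)] = (1327/2482) / (1132/3486) = 0.53465/0.32473 = 1.64646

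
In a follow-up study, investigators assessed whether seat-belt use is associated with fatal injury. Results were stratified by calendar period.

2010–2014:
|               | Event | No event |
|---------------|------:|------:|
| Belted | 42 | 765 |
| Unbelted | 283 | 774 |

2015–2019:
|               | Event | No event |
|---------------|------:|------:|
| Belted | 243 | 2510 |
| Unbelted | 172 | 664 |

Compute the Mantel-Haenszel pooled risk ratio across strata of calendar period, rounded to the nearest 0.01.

RR_MH = Σ(aᵢ·n₀ᵢ/nᵢ) / Σ(cᵢ·n₁ᵢ/nᵢ), with n₁ᵢ = aᵢ+bᵢ (exposed), n₀ᵢ = cᵢ+dᵢ (unexposed), nᵢ = n₁ᵢ+n₀ᵢ.
Stratum 1 (2010–2014): n₁ = 807, n₀ = 1057, n = 1864; a·n₀/n = 42·1057/1864 = 23.8165; c·n₁/n = 283·807/1864 = 122.5220
Stratum 2 (2015–2019): n₁ = 2753, n₀ = 836, n = 3589; a·n₀/n = 243·836/3589 = 56.6030; c·n₁/n = 172·2753/3589 = 131.9354
RR_MH = (23.8165 + 56.6030) / (122.5220 + 131.9354) = 80.4195 / 254.4574 = 0.31604

0.32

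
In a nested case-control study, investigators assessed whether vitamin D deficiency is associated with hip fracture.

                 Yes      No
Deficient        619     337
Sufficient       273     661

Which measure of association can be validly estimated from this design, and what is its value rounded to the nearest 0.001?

Cells: a = 619, b = 337, c = 273, d = 661.
This is a nested case-control study: participants were sampled on outcome status, so risks in the source population cannot be estimated directly — relative risk is not valid here. The odds ratio is the appropriate measure.
OR = (a·d)/(b·c) = (619 × 661) / (337 × 273) = 409159 / 92001 = 4.44733

4.447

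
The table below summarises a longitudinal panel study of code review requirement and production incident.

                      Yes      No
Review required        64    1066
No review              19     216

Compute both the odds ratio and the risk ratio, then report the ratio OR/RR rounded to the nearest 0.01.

0.97

Cells: a = 64, b = 1066, c = 19, d = 216.
OR = (64·216)/(1066·19) = 13824/20254 = 0.68253
Risk in exposed = 64/1130 = 0.05664; risk in unexposed = 19/235 = 0.08085; RR = 0.70051
OR/RR = 0.68253 / 0.70051 = 0.97433
The outcome is rare in both groups, so OR ≈ RR (ratio near 1).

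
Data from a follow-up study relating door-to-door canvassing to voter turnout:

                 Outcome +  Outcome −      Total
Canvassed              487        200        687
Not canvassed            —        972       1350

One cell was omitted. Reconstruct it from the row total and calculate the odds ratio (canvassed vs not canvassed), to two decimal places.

The missing cell is in the unexposed row: 1350 − 972 = 378.
So a = 487, b = 200, c = 378, d = 972.
OR = (a·d)/(b·c) = (487 × 972) / (200 × 378) = 473364 / 75600 = 6.26143

6.26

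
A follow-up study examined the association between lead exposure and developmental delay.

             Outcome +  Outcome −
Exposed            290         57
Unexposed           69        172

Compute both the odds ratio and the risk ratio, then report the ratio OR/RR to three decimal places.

4.345

Cells: a = 290, b = 57, c = 69, d = 172.
OR = (290·172)/(57·69) = 49880/3933 = 12.68243
Risk in exposed = 290/347 = 0.83573; risk in unexposed = 69/241 = 0.28631; RR = 2.91902
OR/RR = 12.68243 / 2.91902 = 4.34476
The outcome is not rare, so the OR lies further from 1 than the RR.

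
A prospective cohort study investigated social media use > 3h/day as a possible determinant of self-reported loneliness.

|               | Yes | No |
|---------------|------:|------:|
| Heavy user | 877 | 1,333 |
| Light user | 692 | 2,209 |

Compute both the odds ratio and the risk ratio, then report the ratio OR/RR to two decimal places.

Cells: a = 877, b = 1333, c = 692, d = 2209.
OR = (877·2209)/(1333·692) = 1937293/922436 = 2.10019
Risk in exposed = 877/2210 = 0.39683; risk in unexposed = 692/2901 = 0.23854; RR = 1.66360
OR/RR = 2.10019 / 1.66360 = 1.26244
The outcome is not rare, so the OR lies further from 1 than the RR.

1.26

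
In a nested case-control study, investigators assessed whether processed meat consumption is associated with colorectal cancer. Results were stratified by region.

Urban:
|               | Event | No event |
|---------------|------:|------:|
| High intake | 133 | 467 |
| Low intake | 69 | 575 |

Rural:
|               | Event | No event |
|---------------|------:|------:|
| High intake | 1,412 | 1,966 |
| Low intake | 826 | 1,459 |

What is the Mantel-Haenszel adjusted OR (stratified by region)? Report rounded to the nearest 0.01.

1.36

OR_MH = Σ(aᵢdᵢ/nᵢ) / Σ(bᵢcᵢ/nᵢ), where nᵢ is the stratum total.
Stratum 1 (Urban): n = 1244; a·d/n = 133·575/1244 = 61.4751; b·c/n = 467·69/1244 = 25.9027
Stratum 2 (Rural): n = 5663; a·d/n = 1412·1459/5663 = 363.7839; b·c/n = 1966·826/5663 = 286.7590
OR_MH = (61.4751 + 363.7839) / (25.9027 + 286.7590) = 425.2589 / 312.6617 = 1.36012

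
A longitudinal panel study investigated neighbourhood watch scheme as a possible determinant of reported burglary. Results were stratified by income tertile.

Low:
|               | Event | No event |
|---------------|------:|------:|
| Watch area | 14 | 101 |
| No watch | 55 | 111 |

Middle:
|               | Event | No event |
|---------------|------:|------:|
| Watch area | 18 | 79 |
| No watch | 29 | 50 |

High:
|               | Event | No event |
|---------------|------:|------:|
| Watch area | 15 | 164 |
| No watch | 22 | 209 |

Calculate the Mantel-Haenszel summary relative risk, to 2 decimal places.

RR_MH = Σ(aᵢ·n₀ᵢ/nᵢ) / Σ(cᵢ·n₁ᵢ/nᵢ), with n₁ᵢ = aᵢ+bᵢ (exposed), n₀ᵢ = cᵢ+dᵢ (unexposed), nᵢ = n₁ᵢ+n₀ᵢ.
Stratum 1 (Low): n₁ = 115, n₀ = 166, n = 281; a·n₀/n = 14·166/281 = 8.2705; c·n₁/n = 55·115/281 = 22.5089
Stratum 2 (Middle): n₁ = 97, n₀ = 79, n = 176; a·n₀/n = 18·79/176 = 8.0795; c·n₁/n = 29·97/176 = 15.9830
Stratum 3 (High): n₁ = 179, n₀ = 231, n = 410; a·n₀/n = 15·231/410 = 8.4512; c·n₁/n = 22·179/410 = 9.6049
RR_MH = (8.2705 + 8.0795 + 8.4512) / (22.5089 + 15.9830 + 9.6049) = 24.8012 / 48.0967 = 0.51565

0.52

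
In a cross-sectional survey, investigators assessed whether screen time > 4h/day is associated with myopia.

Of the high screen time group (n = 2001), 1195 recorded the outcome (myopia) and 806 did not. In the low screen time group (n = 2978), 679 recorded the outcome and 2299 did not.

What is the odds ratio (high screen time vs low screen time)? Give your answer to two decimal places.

5.02

From the description: a = 1195, b = 806, c = 679, d = 2299.
OR = (a·d)/(b·c) = (1195 × 2299) / (806 × 679) = 2747305 / 547274 = 5.01998
The odds of myopia are about 5.02 times as high in the high screen time group.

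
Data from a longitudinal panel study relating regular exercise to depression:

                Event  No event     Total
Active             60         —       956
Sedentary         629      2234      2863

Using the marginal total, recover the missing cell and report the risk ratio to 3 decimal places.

The missing cell is in the exposed row: 956 − 60 = 896.
So a = 60, b = 896, c = 629, d = 2234.
RR = [a/(a+b)] / [c/(c+d)] = (60/956) / (629/2863) = 0.06276/0.21970 = 0.28567

0.286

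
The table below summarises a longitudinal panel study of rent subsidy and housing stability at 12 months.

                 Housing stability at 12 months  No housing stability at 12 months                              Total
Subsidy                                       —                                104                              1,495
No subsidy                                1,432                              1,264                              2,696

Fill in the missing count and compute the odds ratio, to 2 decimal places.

11.81

The missing cell is in the exposed row: 1495 − 104 = 1391.
So a = 1391, b = 104, c = 1432, d = 1264.
OR = (a·d)/(b·c) = (1391 × 1264) / (104 × 1432) = 1758224 / 148928 = 11.80587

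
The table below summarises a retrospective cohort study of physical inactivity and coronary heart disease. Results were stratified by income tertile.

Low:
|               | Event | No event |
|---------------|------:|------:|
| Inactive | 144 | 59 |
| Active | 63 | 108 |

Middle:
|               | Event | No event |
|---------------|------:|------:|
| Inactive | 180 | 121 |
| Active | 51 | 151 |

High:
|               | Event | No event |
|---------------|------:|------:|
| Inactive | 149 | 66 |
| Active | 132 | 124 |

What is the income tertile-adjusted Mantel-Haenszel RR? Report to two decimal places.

1.75

RR_MH = Σ(aᵢ·n₀ᵢ/nᵢ) / Σ(cᵢ·n₁ᵢ/nᵢ), with n₁ᵢ = aᵢ+bᵢ (exposed), n₀ᵢ = cᵢ+dᵢ (unexposed), nᵢ = n₁ᵢ+n₀ᵢ.
Stratum 1 (Low): n₁ = 203, n₀ = 171, n = 374; a·n₀/n = 144·171/374 = 65.8396; c·n₁/n = 63·203/374 = 34.1952
Stratum 2 (Middle): n₁ = 301, n₀ = 202, n = 503; a·n₀/n = 180·202/503 = 72.2863; c·n₁/n = 51·301/503 = 30.5189
Stratum 3 (High): n₁ = 215, n₀ = 256, n = 471; a·n₀/n = 149·256/471 = 80.9851; c·n₁/n = 132·215/471 = 60.2548
RR_MH = (65.8396 + 72.2863 + 80.9851) / (34.1952 + 30.5189 + 60.2548) = 219.1110 / 124.9689 = 1.75332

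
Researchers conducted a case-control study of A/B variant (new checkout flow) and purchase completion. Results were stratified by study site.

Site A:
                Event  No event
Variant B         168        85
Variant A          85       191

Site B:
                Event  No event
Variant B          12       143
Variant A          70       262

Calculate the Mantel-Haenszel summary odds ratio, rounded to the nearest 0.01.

OR_MH = Σ(aᵢdᵢ/nᵢ) / Σ(bᵢcᵢ/nᵢ), where nᵢ is the stratum total.
Stratum 1 (Site A): n = 529; a·d/n = 168·191/529 = 60.6578; b·c/n = 85·85/529 = 13.6578
Stratum 2 (Site B): n = 487; a·d/n = 12·262/487 = 6.4559; b·c/n = 143·70/487 = 20.5544
OR_MH = (60.6578 + 6.4559) / (13.6578 + 20.5544) = 67.1137 / 34.2123 = 1.96169

1.96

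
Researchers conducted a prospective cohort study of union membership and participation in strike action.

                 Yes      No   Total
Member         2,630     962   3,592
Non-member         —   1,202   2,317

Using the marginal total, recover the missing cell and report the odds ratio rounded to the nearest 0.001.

The missing cell is in the unexposed row: 2317 − 1202 = 1115.
So a = 2630, b = 962, c = 1115, d = 1202.
OR = (a·d)/(b·c) = (2630 × 1202) / (962 × 1115) = 3161260 / 1072630 = 2.94720

2.947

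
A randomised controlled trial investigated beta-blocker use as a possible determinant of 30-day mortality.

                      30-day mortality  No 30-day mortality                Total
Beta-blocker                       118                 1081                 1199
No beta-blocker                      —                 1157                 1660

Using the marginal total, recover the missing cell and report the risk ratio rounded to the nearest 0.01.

The missing cell is in the unexposed row: 1660 − 1157 = 503.
So a = 118, b = 1081, c = 503, d = 1157.
RR = [a/(a+b)] / [c/(c+d)] = (118/1199) / (503/1660) = 0.09842/0.30301 = 0.32479

0.32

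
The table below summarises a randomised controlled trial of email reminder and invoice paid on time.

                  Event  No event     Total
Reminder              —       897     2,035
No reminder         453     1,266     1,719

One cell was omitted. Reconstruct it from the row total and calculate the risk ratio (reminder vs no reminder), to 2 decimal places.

2.12

The missing cell is in the exposed row: 2035 − 897 = 1138.
So a = 1138, b = 897, c = 453, d = 1266.
RR = [a/(a+b)] / [c/(c+d)] = (1138/2035) / (453/1719) = 0.55921/0.26353 = 2.12205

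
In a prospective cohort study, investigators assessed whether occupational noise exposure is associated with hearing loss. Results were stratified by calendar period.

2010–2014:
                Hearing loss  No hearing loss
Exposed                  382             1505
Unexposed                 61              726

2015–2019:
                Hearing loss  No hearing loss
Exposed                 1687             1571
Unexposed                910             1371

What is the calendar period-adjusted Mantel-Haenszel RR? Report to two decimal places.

1.40

RR_MH = Σ(aᵢ·n₀ᵢ/nᵢ) / Σ(cᵢ·n₁ᵢ/nᵢ), with n₁ᵢ = aᵢ+bᵢ (exposed), n₀ᵢ = cᵢ+dᵢ (unexposed), nᵢ = n₁ᵢ+n₀ᵢ.
Stratum 1 (2010–2014): n₁ = 1887, n₀ = 787, n = 2674; a·n₀/n = 382·787/2674 = 112.4286; c·n₁/n = 61·1887/2674 = 43.0467
Stratum 2 (2015–2019): n₁ = 3258, n₀ = 2281, n = 5539; a·n₀/n = 1687·2281/5539 = 694.7187; c·n₁/n = 910·3258/5539 = 535.2555
RR_MH = (112.4286 + 694.7187) / (43.0467 + 535.2555) = 807.1473 / 578.3022 = 1.39572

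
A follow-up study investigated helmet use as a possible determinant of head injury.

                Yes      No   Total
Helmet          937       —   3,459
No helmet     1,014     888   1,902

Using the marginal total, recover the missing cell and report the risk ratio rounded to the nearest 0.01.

0.51

The missing cell is in the exposed row: 3459 − 937 = 2522.
So a = 937, b = 2522, c = 1014, d = 888.
RR = [a/(a+b)] / [c/(c+d)] = (937/3459) / (1014/1902) = 0.27089/0.53312 = 0.50811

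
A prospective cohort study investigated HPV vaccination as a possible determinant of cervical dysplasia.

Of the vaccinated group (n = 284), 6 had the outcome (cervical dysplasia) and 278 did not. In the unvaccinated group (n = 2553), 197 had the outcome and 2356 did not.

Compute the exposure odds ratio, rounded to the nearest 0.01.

From the description: a = 6, b = 278, c = 197, d = 2356.
OR = (a·d)/(b·c) = (6 × 2356) / (278 × 197) = 14136 / 54766 = 0.25812
Exposure is associated with lower odds of cervical dysplasia (OR = 0.26 < 1).

0.26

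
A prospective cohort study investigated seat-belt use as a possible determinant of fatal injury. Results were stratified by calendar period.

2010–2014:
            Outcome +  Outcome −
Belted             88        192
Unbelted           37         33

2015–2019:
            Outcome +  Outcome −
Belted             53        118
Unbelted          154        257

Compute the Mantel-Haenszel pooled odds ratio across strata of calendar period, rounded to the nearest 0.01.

OR_MH = Σ(aᵢdᵢ/nᵢ) / Σ(bᵢcᵢ/nᵢ), where nᵢ is the stratum total.
Stratum 1 (2010–2014): n = 350; a·d/n = 88·33/350 = 8.2971; b·c/n = 192·37/350 = 20.2971
Stratum 2 (2015–2019): n = 582; a·d/n = 53·257/582 = 23.4038; b·c/n = 118·154/582 = 31.2234
OR_MH = (8.2971 + 23.4038) / (20.2971 + 31.2234) = 31.7009 / 51.5205 = 0.61531

0.62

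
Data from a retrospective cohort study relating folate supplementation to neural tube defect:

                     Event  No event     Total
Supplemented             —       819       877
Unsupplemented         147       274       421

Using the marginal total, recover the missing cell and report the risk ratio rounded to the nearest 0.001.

0.189

The missing cell is in the exposed row: 877 − 819 = 58.
So a = 58, b = 819, c = 147, d = 274.
RR = [a/(a+b)] / [c/(c+d)] = (58/877) / (147/421) = 0.06613/0.34917 = 0.18941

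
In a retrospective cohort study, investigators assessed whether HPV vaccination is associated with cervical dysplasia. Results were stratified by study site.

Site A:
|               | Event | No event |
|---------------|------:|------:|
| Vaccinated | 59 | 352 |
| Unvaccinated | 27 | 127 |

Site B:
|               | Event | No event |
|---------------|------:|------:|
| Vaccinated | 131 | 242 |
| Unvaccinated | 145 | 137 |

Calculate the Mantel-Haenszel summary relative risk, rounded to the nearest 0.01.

0.71

RR_MH = Σ(aᵢ·n₀ᵢ/nᵢ) / Σ(cᵢ·n₁ᵢ/nᵢ), with n₁ᵢ = aᵢ+bᵢ (exposed), n₀ᵢ = cᵢ+dᵢ (unexposed), nᵢ = n₁ᵢ+n₀ᵢ.
Stratum 1 (Site A): n₁ = 411, n₀ = 154, n = 565; a·n₀/n = 59·154/565 = 16.0814; c·n₁/n = 27·411/565 = 19.6407
Stratum 2 (Site B): n₁ = 373, n₀ = 282, n = 655; a·n₀/n = 131·282/655 = 56.4000; c·n₁/n = 145·373/655 = 82.5725
RR_MH = (16.0814 + 56.4000) / (19.6407 + 82.5725) = 72.4814 / 102.2132 = 0.70912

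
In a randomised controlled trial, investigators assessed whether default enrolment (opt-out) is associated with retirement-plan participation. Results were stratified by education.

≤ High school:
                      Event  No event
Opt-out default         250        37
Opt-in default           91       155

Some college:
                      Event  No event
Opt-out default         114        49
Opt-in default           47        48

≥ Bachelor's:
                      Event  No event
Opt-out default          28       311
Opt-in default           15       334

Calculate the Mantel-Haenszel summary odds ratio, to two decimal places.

OR_MH = Σ(aᵢdᵢ/nᵢ) / Σ(bᵢcᵢ/nᵢ), where nᵢ is the stratum total.
Stratum 1 (≤ High school): n = 533; a·d/n = 250·155/533 = 72.7017; b·c/n = 37·91/533 = 6.3171
Stratum 2 (Some college): n = 258; a·d/n = 114·48/258 = 21.2093; b·c/n = 49·47/258 = 8.9264
Stratum 3 (≥ Bachelor's): n = 688; a·d/n = 28·334/688 = 13.5930; b·c/n = 311·15/688 = 6.7805
OR_MH = (72.7017 + 21.2093 + 13.5930) / (6.3171 + 8.9264 + 6.7805) = 107.5040 / 22.0240 = 4.88123

4.88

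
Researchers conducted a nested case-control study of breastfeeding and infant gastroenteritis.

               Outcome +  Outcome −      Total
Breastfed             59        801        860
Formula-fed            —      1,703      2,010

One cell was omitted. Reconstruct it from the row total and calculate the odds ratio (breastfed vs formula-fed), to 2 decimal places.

The missing cell is in the unexposed row: 2010 − 1703 = 307.
So a = 59, b = 801, c = 307, d = 1703.
OR = (a·d)/(b·c) = (59 × 1703) / (801 × 307) = 100477 / 245907 = 0.40860

0.41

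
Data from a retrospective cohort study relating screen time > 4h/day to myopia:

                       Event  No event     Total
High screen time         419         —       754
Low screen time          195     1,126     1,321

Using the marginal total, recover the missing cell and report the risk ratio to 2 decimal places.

The missing cell is in the exposed row: 754 − 419 = 335.
So a = 419, b = 335, c = 195, d = 1126.
RR = [a/(a+b)] / [c/(c+d)] = (419/754) / (195/1321) = 0.55570/0.14762 = 3.76453

3.76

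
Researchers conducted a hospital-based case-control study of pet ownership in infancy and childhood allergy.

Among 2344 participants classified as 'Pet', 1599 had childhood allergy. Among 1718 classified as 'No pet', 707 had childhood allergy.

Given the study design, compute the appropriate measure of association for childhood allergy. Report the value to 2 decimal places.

From the description: a = 1599, b = 745, c = 707, d = 1011.
This is a hospital-based case-control study: participants were sampled on outcome status, so risks in the source population cannot be estimated directly — relative risk is not valid here. The odds ratio is the appropriate measure.
OR = (a·d)/(b·c) = (1599 × 1011) / (745 × 707) = 1616589 / 526715 = 3.06919

3.07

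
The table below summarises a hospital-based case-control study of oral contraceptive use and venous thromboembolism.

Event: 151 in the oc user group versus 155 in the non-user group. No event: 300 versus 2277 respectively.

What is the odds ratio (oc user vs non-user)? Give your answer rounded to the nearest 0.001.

From the description: a = 151, b = 300, c = 155, d = 2277.
OR = (a·d)/(b·c) = (151 × 2277) / (300 × 155) = 343827 / 46500 = 7.39413
The odds of venous thromboembolism are about 7.39 times as high in the oc user group.

7.394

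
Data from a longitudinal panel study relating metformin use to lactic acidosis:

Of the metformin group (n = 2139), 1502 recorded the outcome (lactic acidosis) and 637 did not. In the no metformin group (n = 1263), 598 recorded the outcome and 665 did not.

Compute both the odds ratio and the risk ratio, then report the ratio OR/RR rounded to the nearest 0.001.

From the description: a = 1502, b = 637, c = 598, d = 665.
OR = (1502·665)/(637·598) = 998830/380926 = 2.62211
Risk in exposed = 1502/2139 = 0.70220; risk in unexposed = 598/1263 = 0.47348; RR = 1.48307
OR/RR = 2.62211 / 1.48307 = 1.76803
The outcome is not rare, so the OR lies further from 1 than the RR.

1.768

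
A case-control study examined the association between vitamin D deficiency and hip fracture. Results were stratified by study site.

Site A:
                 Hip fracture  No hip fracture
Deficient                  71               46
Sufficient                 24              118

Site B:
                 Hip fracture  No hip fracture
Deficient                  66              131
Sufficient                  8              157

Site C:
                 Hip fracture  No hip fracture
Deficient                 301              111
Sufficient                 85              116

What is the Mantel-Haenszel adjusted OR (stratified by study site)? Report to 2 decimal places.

OR_MH = Σ(aᵢdᵢ/nᵢ) / Σ(bᵢcᵢ/nᵢ), where nᵢ is the stratum total.
Stratum 1 (Site A): n = 259; a·d/n = 71·118/259 = 32.3475; b·c/n = 46·24/259 = 4.2625
Stratum 2 (Site B): n = 362; a·d/n = 66·157/362 = 28.6243; b·c/n = 131·8/362 = 2.8950
Stratum 3 (Site C): n = 613; a·d/n = 301·116/613 = 56.9592; b·c/n = 111·85/613 = 15.3915
OR_MH = (32.3475 + 28.6243 + 56.9592) / (4.2625 + 2.8950 + 15.3915) = 117.9310 / 22.5491 = 5.22997

5.23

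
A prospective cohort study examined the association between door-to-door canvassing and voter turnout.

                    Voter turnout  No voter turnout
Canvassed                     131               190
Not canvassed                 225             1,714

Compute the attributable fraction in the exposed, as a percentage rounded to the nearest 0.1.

Cells: a = 131, b = 190, c = 225, d = 1714.
Risk in exposed = 131/321 = 0.40810; risk in unexposed = 225/1939 = 0.11604.
RR = 0.40810/0.11604 = 3.51691
AR% = (RR − 1)/RR × 100 = (3.51691 − 1)/3.51691 × 100 = 71.5660%

71.6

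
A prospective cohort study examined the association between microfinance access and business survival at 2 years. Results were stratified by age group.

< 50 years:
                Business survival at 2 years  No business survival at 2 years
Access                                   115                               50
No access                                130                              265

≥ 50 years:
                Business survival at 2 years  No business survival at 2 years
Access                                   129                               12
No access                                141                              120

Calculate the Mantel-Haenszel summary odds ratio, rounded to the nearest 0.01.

5.88

OR_MH = Σ(aᵢdᵢ/nᵢ) / Σ(bᵢcᵢ/nᵢ), where nᵢ is the stratum total.
Stratum 1 (< 50 years): n = 560; a·d/n = 115·265/560 = 54.4196; b·c/n = 50·130/560 = 11.6071
Stratum 2 (≥ 50 years): n = 402; a·d/n = 129·120/402 = 38.5075; b·c/n = 12·141/402 = 4.2090
OR_MH = (54.4196 + 38.5075) / (11.6071 + 4.2090) = 92.9271 / 15.8161 = 5.87548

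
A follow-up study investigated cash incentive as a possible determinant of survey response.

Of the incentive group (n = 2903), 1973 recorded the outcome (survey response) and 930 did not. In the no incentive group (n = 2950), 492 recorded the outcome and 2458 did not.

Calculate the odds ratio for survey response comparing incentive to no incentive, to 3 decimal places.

From the description: a = 1973, b = 930, c = 492, d = 2458.
OR = (a·d)/(b·c) = (1973 × 2458) / (930 × 492) = 4849634 / 457560 = 10.59890
The odds of survey response are about 10.60 times as high in the incentive group.

10.599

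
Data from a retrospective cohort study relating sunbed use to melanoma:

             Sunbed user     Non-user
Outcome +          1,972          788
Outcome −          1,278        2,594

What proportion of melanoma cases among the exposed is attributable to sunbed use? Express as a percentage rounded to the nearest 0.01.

61.60

Reading the table with exposure as columns: a = 1972 (Sunbed user, case), b = 1278 (Sunbed user, non-case), c = 788 (Non-user, case), d = 2594.
Risk in exposed = 1972/3250 = 0.60677; risk in unexposed = 788/3382 = 0.23300.
RR = 0.60677/0.23300 = 2.60418
AR% = (RR − 1)/RR × 100 = (2.60418 − 1)/2.60418 × 100 = 61.6002%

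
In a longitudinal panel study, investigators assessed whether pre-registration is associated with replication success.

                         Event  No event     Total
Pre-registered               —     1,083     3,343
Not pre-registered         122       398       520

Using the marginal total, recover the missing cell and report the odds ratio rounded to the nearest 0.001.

6.808

The missing cell is in the exposed row: 3343 − 1083 = 2260.
So a = 2260, b = 1083, c = 122, d = 398.
OR = (a·d)/(b·c) = (2260 × 398) / (1083 × 122) = 899480 / 132126 = 6.80774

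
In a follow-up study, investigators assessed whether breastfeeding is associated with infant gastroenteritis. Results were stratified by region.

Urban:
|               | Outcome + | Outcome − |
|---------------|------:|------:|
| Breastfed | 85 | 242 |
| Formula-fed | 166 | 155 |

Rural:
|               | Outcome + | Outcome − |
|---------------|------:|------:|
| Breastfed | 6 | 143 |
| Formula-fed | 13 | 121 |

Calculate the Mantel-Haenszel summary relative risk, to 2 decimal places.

RR_MH = Σ(aᵢ·n₀ᵢ/nᵢ) / Σ(cᵢ·n₁ᵢ/nᵢ), with n₁ᵢ = aᵢ+bᵢ (exposed), n₀ᵢ = cᵢ+dᵢ (unexposed), nᵢ = n₁ᵢ+n₀ᵢ.
Stratum 1 (Urban): n₁ = 327, n₀ = 321, n = 648; a·n₀/n = 85·321/648 = 42.1065; c·n₁/n = 166·327/648 = 83.7685
Stratum 2 (Rural): n₁ = 149, n₀ = 134, n = 283; a·n₀/n = 6·134/283 = 2.8410; c·n₁/n = 13·149/283 = 6.8445
RR_MH = (42.1065 + 2.8410) / (83.7685 + 6.8445) = 44.9475 / 90.6130 = 0.49604

0.50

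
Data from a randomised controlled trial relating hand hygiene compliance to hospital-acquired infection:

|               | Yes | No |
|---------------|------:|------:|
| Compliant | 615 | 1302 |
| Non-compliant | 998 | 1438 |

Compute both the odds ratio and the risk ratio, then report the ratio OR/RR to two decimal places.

Cells: a = 615, b = 1302, c = 998, d = 1438.
OR = (615·1438)/(1302·998) = 884370/1299396 = 0.68060
Risk in exposed = 615/1917 = 0.32081; risk in unexposed = 998/2436 = 0.40969; RR = 0.78307
OR/RR = 0.68060 / 0.78307 = 0.86915
The outcome is not rare, so the OR lies further from 1 than the RR.

0.87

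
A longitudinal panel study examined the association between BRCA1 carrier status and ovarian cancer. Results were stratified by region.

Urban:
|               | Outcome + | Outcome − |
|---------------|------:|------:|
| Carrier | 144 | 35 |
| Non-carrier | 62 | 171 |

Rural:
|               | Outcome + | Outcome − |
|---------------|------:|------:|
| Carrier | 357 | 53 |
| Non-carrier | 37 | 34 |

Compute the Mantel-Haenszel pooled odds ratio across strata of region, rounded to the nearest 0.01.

9.10

OR_MH = Σ(aᵢdᵢ/nᵢ) / Σ(bᵢcᵢ/nᵢ), where nᵢ is the stratum total.
Stratum 1 (Urban): n = 412; a·d/n = 144·171/412 = 59.7670; b·c/n = 35·62/412 = 5.2670
Stratum 2 (Rural): n = 481; a·d/n = 357·34/481 = 25.2349; b·c/n = 53·37/481 = 4.0769
OR_MH = (59.7670 + 25.2349) / (5.2670 + 4.0769) = 85.0019 / 9.3439 = 9.09704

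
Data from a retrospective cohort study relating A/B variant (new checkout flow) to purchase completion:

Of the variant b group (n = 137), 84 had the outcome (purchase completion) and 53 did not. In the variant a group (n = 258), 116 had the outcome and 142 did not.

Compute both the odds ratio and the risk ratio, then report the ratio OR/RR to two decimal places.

From the description: a = 84, b = 53, c = 116, d = 142.
OR = (84·142)/(53·116) = 11928/6148 = 1.94014
Risk in exposed = 84/137 = 0.61314; risk in unexposed = 116/258 = 0.44961; RR = 1.36371
OR/RR = 1.94014 / 1.36371 = 1.42270
The outcome is not rare, so the OR lies further from 1 than the RR.

1.42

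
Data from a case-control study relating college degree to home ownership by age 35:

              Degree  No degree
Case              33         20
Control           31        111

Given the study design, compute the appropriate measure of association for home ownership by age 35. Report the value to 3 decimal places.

Reading the table with exposure as columns: a = 33 (Degree, case), b = 31 (Degree, non-case), c = 20 (No degree, case), d = 111.
This is a case-control study: participants were sampled on outcome status, so risks in the source population cannot be estimated directly — relative risk is not valid here. The odds ratio is the appropriate measure.
OR = (a·d)/(b·c) = (33 × 111) / (31 × 20) = 3663 / 620 = 5.90806

5.908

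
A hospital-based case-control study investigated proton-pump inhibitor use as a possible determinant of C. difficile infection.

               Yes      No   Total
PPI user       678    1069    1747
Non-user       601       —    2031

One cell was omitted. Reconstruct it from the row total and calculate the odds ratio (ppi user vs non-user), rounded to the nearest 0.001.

1.509

The missing cell is in the unexposed row: 2031 − 601 = 1430.
So a = 678, b = 1069, c = 601, d = 1430.
OR = (a·d)/(b·c) = (678 × 1430) / (1069 × 601) = 969540 / 642469 = 1.50908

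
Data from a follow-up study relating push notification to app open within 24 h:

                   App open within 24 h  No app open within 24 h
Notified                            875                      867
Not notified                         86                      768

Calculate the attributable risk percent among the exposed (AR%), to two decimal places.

Cells: a = 875, b = 867, c = 86, d = 768.
Risk in exposed = 875/1742 = 0.50230; risk in unexposed = 86/854 = 0.10070.
RR = 0.50230/0.10070 = 4.98792
AR% = (RR − 1)/RR × 100 = (4.98792 − 1)/4.98792 × 100 = 79.9516%

79.95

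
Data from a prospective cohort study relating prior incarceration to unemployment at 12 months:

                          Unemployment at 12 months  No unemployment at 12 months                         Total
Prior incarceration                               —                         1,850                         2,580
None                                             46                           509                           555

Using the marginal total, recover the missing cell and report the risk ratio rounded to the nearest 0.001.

3.414

The missing cell is in the exposed row: 2580 − 1850 = 730.
So a = 730, b = 1850, c = 46, d = 509.
RR = [a/(a+b)] / [c/(c+d)] = (730/2580) / (46/555) = 0.28295/0.08288 = 3.41380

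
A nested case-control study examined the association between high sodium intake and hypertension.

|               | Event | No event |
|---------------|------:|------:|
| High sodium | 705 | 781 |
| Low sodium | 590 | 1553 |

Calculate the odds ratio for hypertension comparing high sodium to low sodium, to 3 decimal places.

2.376

Cells: a = 705, b = 781, c = 590, d = 1553.
OR = (a·d)/(b·c) = (705 × 1553) / (781 × 590) = 1094865 / 460790 = 2.37606
The odds of hypertension are about 2.38 times as high in the high sodium group.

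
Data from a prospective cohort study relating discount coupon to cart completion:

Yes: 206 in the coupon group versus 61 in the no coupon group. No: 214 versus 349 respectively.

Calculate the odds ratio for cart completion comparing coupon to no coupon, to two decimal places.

5.51

From the description: a = 206, b = 214, c = 61, d = 349.
OR = (a·d)/(b·c) = (206 × 349) / (214 × 61) = 71894 / 13054 = 5.50743
The odds of cart completion are about 5.51 times as high in the coupon group.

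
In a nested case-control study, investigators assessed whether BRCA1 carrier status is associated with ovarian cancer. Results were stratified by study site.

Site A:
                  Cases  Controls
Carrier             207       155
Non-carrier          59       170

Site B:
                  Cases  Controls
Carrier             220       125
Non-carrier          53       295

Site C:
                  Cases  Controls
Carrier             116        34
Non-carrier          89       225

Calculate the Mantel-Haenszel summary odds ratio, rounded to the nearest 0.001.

6.637

OR_MH = Σ(aᵢdᵢ/nᵢ) / Σ(bᵢcᵢ/nᵢ), where nᵢ is the stratum total.
Stratum 1 (Site A): n = 591; a·d/n = 207·170/591 = 59.5431; b·c/n = 155·59/591 = 15.4738
Stratum 2 (Site B): n = 693; a·d/n = 220·295/693 = 93.6508; b·c/n = 125·53/693 = 9.5599
Stratum 3 (Site C): n = 464; a·d/n = 116·225/464 = 56.2500; b·c/n = 34·89/464 = 6.5216
OR_MH = (59.5431 + 93.6508 + 56.2500) / (15.4738 + 9.5599 + 6.5216) = 209.4439 / 31.5552 = 6.63738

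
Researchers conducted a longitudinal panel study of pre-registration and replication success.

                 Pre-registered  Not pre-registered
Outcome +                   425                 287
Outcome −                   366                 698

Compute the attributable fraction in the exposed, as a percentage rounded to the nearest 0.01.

Reading the table with exposure as columns: a = 425 (Pre-registered, case), b = 366 (Pre-registered, non-case), c = 287 (Not pre-registered, case), d = 698.
Risk in exposed = 425/791 = 0.53729; risk in unexposed = 287/985 = 0.29137.
RR = 0.53729/0.29137 = 1.84402
AR% = (RR − 1)/RR × 100 = (1.84402 − 1)/1.84402 × 100 = 45.7708%

45.77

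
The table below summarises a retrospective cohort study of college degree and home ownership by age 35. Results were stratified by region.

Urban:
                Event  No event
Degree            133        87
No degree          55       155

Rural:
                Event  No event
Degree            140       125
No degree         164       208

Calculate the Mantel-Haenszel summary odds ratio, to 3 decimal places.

OR_MH = Σ(aᵢdᵢ/nᵢ) / Σ(bᵢcᵢ/nᵢ), where nᵢ is the stratum total.
Stratum 1 (Urban): n = 430; a·d/n = 133·155/430 = 47.9419; b·c/n = 87·55/430 = 11.1279
Stratum 2 (Rural): n = 637; a·d/n = 140·208/637 = 45.7143; b·c/n = 125·164/637 = 32.1821
OR_MH = (47.9419 + 45.7143) / (11.1279 + 32.1821) = 93.6561 / 43.3100 = 2.16246

2.162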